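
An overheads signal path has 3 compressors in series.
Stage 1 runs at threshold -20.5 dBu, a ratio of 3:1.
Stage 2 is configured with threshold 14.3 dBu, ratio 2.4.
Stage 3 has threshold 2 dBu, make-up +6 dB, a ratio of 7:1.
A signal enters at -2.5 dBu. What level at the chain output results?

-8.5 dBu

Stage 1: -2.5 dBu is 18 dB over -20.5 dBu; at 3:1 that becomes 6 dB over, giving -14.5 dBu.
Stage 2: -14.5 dBu is at or below the 14.3 dBu threshold — no compression; output -14.5 dBu.
Stage 3: -14.5 dBu ≤ 2 dBu, so stage 3 doesn't engage; make-up brings it to -8.5 dBu.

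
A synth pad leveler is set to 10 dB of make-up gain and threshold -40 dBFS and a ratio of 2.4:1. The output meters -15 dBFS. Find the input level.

Remove make-up: -15 − 10 = -25 dBFS.
That's 15 dB above the -40 dBFS threshold.
Input overshoot = R × output overshoot = 36 dB → input = -40 + 36 = -4 dBFS.

-4 dBFS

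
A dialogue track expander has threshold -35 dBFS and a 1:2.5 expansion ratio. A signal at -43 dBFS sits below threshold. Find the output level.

Below threshold, a 1:2.5 expander applies gain = (2.5−1)×(T − x) of attenuation.
(2.5−1) × 8 = 12 dB, so output = -43 − 12 = -55 dBFS.

-55 dBFS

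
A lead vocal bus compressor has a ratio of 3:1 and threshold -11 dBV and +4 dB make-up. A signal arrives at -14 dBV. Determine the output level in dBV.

-14 dBV is 3 dB below the -11 dBV threshold, so no gain reduction is applied.
Make-up gain adds 4 dB: -14 + 4 = -10 dBV.

-10 dBV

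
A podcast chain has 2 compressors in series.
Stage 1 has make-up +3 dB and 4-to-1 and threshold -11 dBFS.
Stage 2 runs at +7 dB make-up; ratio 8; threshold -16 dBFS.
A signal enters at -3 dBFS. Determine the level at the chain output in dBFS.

Stage 1: -3 dBFS is 8 dB over -11 dBFS; at 4:1 that becomes 2 dB over, giving -9 dBFS; +3 dB make-up → -6 dBFS.
Stage 2: 10 dB above -16 dBFS, reduced 8:1 to 1.25 dB above → -14.75 dBFS; +7 dB make-up → -7.75 dBFS.

-7.75 dBFS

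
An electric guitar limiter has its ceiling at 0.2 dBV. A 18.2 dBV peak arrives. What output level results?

The limiter clamps the peak to its 0.2 dBV ceiling.

0.2 dBV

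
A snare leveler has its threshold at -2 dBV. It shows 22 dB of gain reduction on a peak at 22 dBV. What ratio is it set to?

Input overshoot = 22 − (-2) = 24 dB.
Output overshoot = 24 − 22 = 2 dB.
Ratio = input overshoot / output overshoot = 24 / 2 = 12.

12:1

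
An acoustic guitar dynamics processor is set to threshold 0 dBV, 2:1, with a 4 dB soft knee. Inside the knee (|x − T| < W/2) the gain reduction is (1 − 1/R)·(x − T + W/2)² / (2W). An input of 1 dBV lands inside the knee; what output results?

x − T + W/2 = 1 − 0 + 2 = 3.
GR = (1 − 1/2) × 3² / 8 = 0.5 × 9 / 8 = 0.5625 dB.
Output = 1 − 0.5625 = 0.4375 dBV.

0.4375 dBV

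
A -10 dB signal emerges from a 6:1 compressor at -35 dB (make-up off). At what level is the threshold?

-40 dB

Input is 30 dB above T (since output overshoot × R = input overshoot: (-35 − T)·6 = -10 − T gives T = -40 dB).
Check: -40 + (-10 − (-40))/6 = -40 + 5 = -35 dB. ✓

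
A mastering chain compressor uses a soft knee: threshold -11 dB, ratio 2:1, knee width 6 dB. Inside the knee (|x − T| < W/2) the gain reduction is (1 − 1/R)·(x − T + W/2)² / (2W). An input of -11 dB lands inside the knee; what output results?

-11.375 dB

x − T + W/2 = -11 − (-11) + 3 = 3.
GR = (1 − 1/2) × 3² / 12 = 0.5 × 9 / 12 = 0.375 dB.
Output = -11 − 0.375 = -11.375 dB.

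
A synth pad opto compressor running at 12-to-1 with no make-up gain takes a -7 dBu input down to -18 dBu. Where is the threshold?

Input is 12 dB above T (since output overshoot × R = input overshoot: (-18 − T)·12 = -7 − T gives T = -19 dBu).
Check: -19 + (-7 − (-19))/12 = -19 + 1 = -18 dBu. ✓

-19 dBu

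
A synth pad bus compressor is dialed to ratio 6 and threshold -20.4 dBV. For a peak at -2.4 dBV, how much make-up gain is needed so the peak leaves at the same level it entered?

The peak compresses to -20.4 + 18/6 = -17.4 dBV.
To reach -2.4 dBV requires -2.4 − (-17.4) = 15 dB of make-up.

15 dB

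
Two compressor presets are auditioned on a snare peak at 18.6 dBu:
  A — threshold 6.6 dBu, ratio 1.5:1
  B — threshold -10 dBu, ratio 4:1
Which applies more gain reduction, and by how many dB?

B, by 17.45 dB

A: GR = 12 − 12/1.5 = 4 dB.
B: GR = 28.6 − 28.6/4 = 21.45 dB.
B applies 17.45 dB more gain reduction.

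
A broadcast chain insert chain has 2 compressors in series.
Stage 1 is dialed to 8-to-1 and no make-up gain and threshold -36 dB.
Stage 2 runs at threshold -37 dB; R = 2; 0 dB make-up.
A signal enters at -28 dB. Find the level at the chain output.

-36 dB

Stage 1: 8 dB above -36 dB, reduced 8:1 to 1 dB above → -35 dB.
Stage 2: -35 dB is 2 dB over -37 dB; at 2:1 that becomes 1 dB over, giving -36 dB.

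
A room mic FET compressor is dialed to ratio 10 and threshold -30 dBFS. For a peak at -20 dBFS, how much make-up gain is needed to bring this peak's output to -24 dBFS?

5 dB

The peak compresses to -30 + 10/10 = -29 dBFS.
To reach -24 dBFS requires -24 − (-29) = 5 dB of make-up.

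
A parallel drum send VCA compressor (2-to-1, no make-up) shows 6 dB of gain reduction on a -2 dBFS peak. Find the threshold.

-14 dBFS

Input is 12 dB above T (since output overshoot × R = input overshoot: (-8 − T)·2 = -2 − T gives T = -14 dBFS).
Check: -14 + (-2 − (-14))/2 = -14 + 6 = -8 dBFS. ✓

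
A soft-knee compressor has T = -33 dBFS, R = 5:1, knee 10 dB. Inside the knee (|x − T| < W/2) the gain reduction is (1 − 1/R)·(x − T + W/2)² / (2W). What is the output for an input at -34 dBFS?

-34.64 dBFS

x − T + W/2 = -34 − (-33) + 5 = 4.
GR = (1 − 1/5) × 4² / 20 = 0.8 × 16 / 20 = 0.64 dB.
Output = -34 − 0.64 = -34.64 dBFS.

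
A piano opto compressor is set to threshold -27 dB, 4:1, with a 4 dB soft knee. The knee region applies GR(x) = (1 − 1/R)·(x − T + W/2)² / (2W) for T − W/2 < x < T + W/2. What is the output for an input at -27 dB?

-27.375 dB

x − T + W/2 = -27 − (-27) + 2 = 2.
GR = (1 − 1/4) × 2² / 8 = 0.75 × 4 / 8 = 0.375 dB.
Output = -27 − 0.375 = -27.375 dB.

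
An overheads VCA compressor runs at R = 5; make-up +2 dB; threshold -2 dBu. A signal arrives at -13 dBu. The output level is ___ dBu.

-13 dBu is 11 dB below the -2 dBu threshold, so no gain reduction is applied.
Make-up gain adds 2 dB: -13 + 2 = -11 dBu.

-11 dBu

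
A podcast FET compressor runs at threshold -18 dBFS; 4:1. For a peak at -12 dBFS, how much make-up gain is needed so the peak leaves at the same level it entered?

Without make-up, output = threshold + overshoot/4 = -18 + 1.5 = -16.5 dBFS.
Gap to target: 4.5 dB.

4.5 dB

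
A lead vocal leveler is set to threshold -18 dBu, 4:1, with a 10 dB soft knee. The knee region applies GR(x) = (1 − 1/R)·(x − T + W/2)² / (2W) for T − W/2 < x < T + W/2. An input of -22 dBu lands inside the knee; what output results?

x − T + W/2 = -22 − (-18) + 5 = 1.
GR = (1 − 1/4) × 1² / 20 = 0.75 × 1 / 20 = 0.0375 dB.
Output = -22 − 0.0375 = -22.0375 dBu.

-22.0375 dBu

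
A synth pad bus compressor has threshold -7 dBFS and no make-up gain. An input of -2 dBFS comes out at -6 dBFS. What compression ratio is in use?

5:1

Input overshoot = -2 − (-7) = 5 dB; output overshoot = -6 − (-7) = 1 dB.
Ratio = 5 / 1 = 5.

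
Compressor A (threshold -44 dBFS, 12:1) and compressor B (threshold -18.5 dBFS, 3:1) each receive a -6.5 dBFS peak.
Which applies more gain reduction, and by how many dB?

A, by 26.375 dB

A: overshoot 37.5 dB → output overshoot 3.125 dB → GR 34.375 dB.
B: overshoot 12 dB → output overshoot 4 dB → GR 8 dB.
A applies 26.375 dB more gain reduction.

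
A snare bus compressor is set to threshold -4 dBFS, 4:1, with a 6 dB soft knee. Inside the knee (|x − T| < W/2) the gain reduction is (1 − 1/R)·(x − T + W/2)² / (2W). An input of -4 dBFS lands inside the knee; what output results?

-4.5625 dBFS

x − T + W/2 = -4 − (-4) + 3 = 3.
GR = (1 − 1/4) × 3² / 12 = 0.75 × 9 / 12 = 0.5625 dB.
Output = -4 − 0.5625 = -4.5625 dBFS.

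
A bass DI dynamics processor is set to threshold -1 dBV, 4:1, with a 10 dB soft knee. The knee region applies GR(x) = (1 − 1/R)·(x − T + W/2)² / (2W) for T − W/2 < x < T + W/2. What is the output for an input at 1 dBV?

-0.8375 dBV

x − T + W/2 = 1 − (-1) + 5 = 7.
GR = (1 − 1/4) × 7² / 20 = 0.75 × 49 / 20 = 1.8375 dB.
Output = 1 − 1.8375 = -0.8375 dBV.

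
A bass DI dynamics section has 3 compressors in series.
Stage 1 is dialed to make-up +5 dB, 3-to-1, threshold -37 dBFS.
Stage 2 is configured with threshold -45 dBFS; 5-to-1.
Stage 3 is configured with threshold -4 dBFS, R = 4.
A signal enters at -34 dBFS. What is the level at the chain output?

-42.2 dBFS

Stage 1: overshoot 3 dB → 3/3 = 1 dB → -36 dBFS; +5 dB make-up → -31 dBFS.
Stage 2: overshoot 14 dB → 14/5 = 2.8 dB → -42.2 dBFS.
Stage 3: -42.2 dBFS is at or below the -4 dBFS threshold — no compression; output -42.2 dBFS.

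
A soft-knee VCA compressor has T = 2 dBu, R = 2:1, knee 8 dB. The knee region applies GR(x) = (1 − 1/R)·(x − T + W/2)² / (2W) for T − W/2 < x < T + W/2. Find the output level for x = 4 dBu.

x − T + W/2 = 4 − 2 + 4 = 6.
GR = (1 − 1/2) × 6² / 16 = 0.5 × 36 / 16 = 1.125 dB.
Output = 4 − 1.125 = 2.875 dBu.

2.875 dBu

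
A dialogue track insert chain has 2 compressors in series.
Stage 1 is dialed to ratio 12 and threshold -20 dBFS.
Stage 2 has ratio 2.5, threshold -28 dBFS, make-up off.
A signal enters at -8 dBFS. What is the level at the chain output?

-24.4 dBFS

Stage 1: overshoot 12 dB → 12/12 = 1 dB → -19 dBFS.
Stage 2: overshoot 9 dB → 9/2.5 = 3.6 dB → -24.4 dBFS.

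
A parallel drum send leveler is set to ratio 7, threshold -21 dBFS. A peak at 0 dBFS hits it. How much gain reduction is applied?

Overshoot = 0 − (-21) = 21 dB.
After 7:1 compression the overshoot becomes 21/7 = 3 dB.
GR = overshoot in − overshoot out = 21 − 3 = 18 dB.

18 dB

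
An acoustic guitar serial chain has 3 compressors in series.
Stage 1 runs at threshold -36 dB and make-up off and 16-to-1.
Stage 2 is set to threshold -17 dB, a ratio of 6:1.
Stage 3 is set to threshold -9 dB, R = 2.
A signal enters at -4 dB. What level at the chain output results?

Stage 1: 32 dB above -36 dB, reduced 16:1 to 2 dB above → -34 dB.
Stage 2: -34 dB ≤ -17 dB, so stage 2 doesn't engage; output -34 dB.
Stage 3: -34 dB ≤ -9 dB, so stage 3 doesn't engage; output -34 dB.

-34 dB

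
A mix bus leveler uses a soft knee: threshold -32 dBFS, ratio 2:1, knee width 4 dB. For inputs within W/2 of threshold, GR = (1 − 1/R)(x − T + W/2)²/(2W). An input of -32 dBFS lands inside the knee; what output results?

-32.25 dBFS

x − T + W/2 = -32 − (-32) + 2 = 2.
GR = (1 − 1/2) × 2² / 8 = 0.5 × 4 / 8 = 0.25 dB.
Output = -32 − 0.25 = -32.25 dBFS.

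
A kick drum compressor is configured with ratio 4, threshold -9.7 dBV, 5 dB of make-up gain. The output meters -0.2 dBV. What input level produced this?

Before make-up, the level was -0.2 − 5 = -5.2 dBV.
That's 4.5 dB above the -9.7 dBV threshold.
Before 4:1 compression the overshoot was 4.5 × 4 = 18 dB, so input = -9.7 + 18 = 8.3 dBV.

8.3 dBV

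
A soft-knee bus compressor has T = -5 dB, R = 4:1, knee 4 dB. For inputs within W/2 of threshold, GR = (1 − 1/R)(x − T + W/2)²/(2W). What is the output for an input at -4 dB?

x − T + W/2 = -4 − (-5) + 2 = 3.
GR = (1 − 1/4) × 3² / 8 = 0.75 × 9 / 8 = 0.84375 dB.
Output = -4 − 0.84375 = -4.84375 dB.

-4.84375 dB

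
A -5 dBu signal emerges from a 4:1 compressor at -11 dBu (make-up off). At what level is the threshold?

Gain reduction = -5 − (-11) = 6 dB; output overshoot = GR / (R − 1) = 6 / 3 = 2 dB.
Threshold = output − output overshoot = -11 − 2 = -13 dBu.

-13 dBu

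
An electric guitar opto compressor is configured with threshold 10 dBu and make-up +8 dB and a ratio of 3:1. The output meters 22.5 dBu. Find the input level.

23.5 dBu

Stripping the +8 dB make-up gives 14.5 dBu at the gain stage.
The compressed level sits 14.5 − 10 = 4.5 dB over threshold.
Undo the ratio: input overshoot = 4.5 × 3 = 13.5 dB, giving input = 23.5 dBu.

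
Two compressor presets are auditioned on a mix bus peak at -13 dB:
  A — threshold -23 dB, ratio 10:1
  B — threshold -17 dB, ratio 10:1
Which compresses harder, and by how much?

A, by 5.4 dB

A: GR = 10 − 10/10 = 9 dB.
B: GR = 4 − 4/10 = 3.6 dB.
Difference: 5.4 dB in favour of A.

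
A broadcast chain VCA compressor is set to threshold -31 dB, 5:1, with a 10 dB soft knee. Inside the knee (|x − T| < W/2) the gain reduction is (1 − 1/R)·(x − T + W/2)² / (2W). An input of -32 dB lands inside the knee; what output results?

-32.64 dB

x − T + W/2 = -32 − (-31) + 5 = 4.
GR = (1 − 1/5) × 4² / 20 = 0.8 × 16 / 20 = 0.64 dB.
Output = -32 − 0.64 = -32.64 dB.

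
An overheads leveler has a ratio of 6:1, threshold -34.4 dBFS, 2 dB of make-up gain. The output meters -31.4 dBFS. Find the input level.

Remove make-up: -31.4 − 2 = -33.4 dBFS.
Post-compression overshoot = -33.4 − (-34.4) = 1 dB.
Before 6:1 compression the overshoot was 1 × 6 = 6 dB, so input = -34.4 + 6 = -28.4 dBFS.

-28.4 dBFS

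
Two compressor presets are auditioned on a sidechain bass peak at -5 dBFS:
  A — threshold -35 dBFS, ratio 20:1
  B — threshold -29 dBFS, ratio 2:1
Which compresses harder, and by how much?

A, by 16.5 dB

A: 30 dB over, compressed to 1.5 dB over, so 28.5 dB of GR.
B: 24 dB over, compressed to 12 dB over, so 12 dB of GR.
A applies 16.5 dB more gain reduction.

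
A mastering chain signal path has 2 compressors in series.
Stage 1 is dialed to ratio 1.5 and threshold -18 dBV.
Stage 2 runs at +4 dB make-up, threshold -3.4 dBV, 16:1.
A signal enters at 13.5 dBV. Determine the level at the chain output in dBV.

1 dBV

Stage 1: overshoot 31.5 dB → 31.5/1.5 = 21 dB → 3 dBV.
Stage 2: overshoot 6.4 dB → 6.4/16 = 0.4 dB → -3 dBV; +4 dB make-up → 1 dBV.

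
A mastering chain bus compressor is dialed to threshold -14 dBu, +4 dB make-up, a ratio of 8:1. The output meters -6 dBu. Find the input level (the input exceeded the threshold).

Stripping the +4 dB make-up gives -10 dBu at the gain stage.
That's 4 dB above the -14 dBu threshold.
Before 8:1 compression the overshoot was 4 × 8 = 32 dB, so input = -14 + 32 = 18 dBu.

18 dBu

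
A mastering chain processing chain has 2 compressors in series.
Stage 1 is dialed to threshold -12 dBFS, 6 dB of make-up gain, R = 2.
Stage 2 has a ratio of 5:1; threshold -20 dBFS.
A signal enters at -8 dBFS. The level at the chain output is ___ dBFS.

Stage 1: 4 dB above -12 dBFS, reduced 2:1 to 2 dB above → -10 dBFS; +6 dB make-up → -4 dBFS.
Stage 2: 16 dB above -20 dBFS, reduced 5:1 to 3.2 dB above → -16.8 dBFS.

-16.8 dBFS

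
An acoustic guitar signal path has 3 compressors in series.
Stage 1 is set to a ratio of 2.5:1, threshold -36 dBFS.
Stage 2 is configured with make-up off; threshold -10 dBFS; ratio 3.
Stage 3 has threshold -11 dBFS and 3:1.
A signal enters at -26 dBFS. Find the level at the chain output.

Stage 1: 10 dB above -36 dBFS, reduced 2.5:1 to 4 dB above → -32 dBFS.
Stage 2: -32 dBFS ≤ -10 dBFS, so stage 2 doesn't engage; output -32 dBFS.
Stage 3: below threshold (-32 ≤ -11); passes unchanged; output -32 dBFS.

-32 dBFS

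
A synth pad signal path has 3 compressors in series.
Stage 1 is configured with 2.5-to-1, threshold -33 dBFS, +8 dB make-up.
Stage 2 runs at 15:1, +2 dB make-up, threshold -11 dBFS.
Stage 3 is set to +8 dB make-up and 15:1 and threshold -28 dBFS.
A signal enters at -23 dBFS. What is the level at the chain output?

-19.4 dBFS

Stage 1: -23 dBFS is 10 dB over -33 dBFS; at 2.5:1 that becomes 4 dB over, giving -29 dBFS; +8 dB make-up → -21 dBFS.
Stage 2: -21 dBFS is at or below the -11 dBFS threshold — no compression; make-up brings it to -19 dBFS.
Stage 3: -19 dBFS is 9 dB over -28 dBFS; at 15:1 that becomes 0.6 dB over, giving -27.4 dBFS; +8 dB make-up → -19.4 dBFS.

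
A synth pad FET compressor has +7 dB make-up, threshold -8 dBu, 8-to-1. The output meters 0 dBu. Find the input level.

0 dBu

Before make-up, the level was 0 − 7 = -7 dBu.
The compressed level sits -7 − (-8) = 1 dB over threshold.
Before 8:1 compression the overshoot was 1 × 8 = 8 dB, so input = -8 + 8 = 0 dBu.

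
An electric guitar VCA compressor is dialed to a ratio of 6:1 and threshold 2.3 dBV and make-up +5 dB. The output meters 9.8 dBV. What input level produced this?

17.3 dBV

Before make-up, the level was 9.8 − 5 = 4.8 dBV.
That's 2.5 dB above the 2.3 dBV threshold.
Undo the ratio: input overshoot = 2.5 × 6 = 15 dB, giving input = 17.3 dBV.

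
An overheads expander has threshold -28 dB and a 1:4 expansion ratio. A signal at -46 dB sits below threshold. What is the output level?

-100 dB

The input is 18 dB below the -28 dB threshold.
A 1:4 expander multiplies undershoot by 4: 18 × 4 = 72 dB below threshold.
Output = -28 − 72 = -100 dB.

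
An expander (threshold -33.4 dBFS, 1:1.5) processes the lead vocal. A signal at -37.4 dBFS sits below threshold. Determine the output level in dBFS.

Undershoot = (-33.4) − (-37.4) = 4 dB.
At 1:1.5, that expands to 6 dB under threshold.
Output = -33.4 − 6 = -39.4 dBFS.

-39.4 dBFS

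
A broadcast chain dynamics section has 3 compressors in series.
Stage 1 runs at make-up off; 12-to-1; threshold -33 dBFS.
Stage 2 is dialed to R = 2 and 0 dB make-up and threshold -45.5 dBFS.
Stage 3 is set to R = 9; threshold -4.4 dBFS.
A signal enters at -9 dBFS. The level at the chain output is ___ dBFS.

-38.25 dBFS

Stage 1: -9 dBFS is 24 dB over -33 dBFS; at 12:1 that becomes 2 dB over, giving -31 dBFS.
Stage 2: 14.5 dB above -45.5 dBFS, reduced 2:1 to 7.25 dB above → -38.25 dBFS.
Stage 3: below threshold (-38.25 ≤ -4.4); passes unchanged; output -38.25 dBFS.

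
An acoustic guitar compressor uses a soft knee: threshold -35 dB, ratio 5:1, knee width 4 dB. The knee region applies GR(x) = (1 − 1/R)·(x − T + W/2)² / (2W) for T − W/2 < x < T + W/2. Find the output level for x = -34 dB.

x − T + W/2 = -34 − (-35) + 2 = 3.
GR = (1 − 1/5) × 3² / 8 = 0.8 × 9 / 8 = 0.9 dB.
Output = -34 − 0.9 = -34.9 dB.

-34.9 dB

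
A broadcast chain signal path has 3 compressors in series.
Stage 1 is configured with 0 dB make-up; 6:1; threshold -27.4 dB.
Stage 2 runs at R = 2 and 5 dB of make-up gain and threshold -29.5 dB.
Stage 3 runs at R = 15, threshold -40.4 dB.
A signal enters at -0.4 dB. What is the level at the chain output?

Stage 1: -0.4 dB is 27 dB over -27.4 dB; at 6:1 that becomes 4.5 dB over, giving -22.9 dB.
Stage 2: 6.6 dB above -29.5 dB, reduced 2:1 to 3.3 dB above → -26.2 dB; +5 dB make-up → -21.2 dB.
Stage 3: overshoot 19.2 dB → 19.2/15 = 1.28 dB → -39.12 dB.

-39.12 dB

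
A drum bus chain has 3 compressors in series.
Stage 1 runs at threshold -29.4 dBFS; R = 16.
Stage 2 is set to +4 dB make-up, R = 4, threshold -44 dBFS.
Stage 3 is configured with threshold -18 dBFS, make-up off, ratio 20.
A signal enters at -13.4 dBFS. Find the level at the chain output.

Stage 1: -13.4 dBFS is 16 dB over -29.4 dBFS; at 16:1 that becomes 1 dB over, giving -28.4 dBFS.
Stage 2: -28.4 dBFS is 15.6 dB over -44 dBFS; at 4:1 that becomes 3.9 dB over, giving -40.1 dBFS; +4 dB make-up → -36.1 dBFS.
Stage 3: below threshold (-36.1 ≤ -18); passes unchanged; output -36.1 dBFS.

-36.1 dBFS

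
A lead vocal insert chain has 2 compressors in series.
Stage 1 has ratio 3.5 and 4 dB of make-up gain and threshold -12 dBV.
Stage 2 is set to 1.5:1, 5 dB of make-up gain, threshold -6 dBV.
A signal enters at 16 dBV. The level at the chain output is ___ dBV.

Stage 1: 28 dB above -12 dBV, reduced 3.5:1 to 8 dB above → -4 dBV; +4 dB make-up → 0 dBV.
Stage 2: 6 dB above -6 dBV, reduced 1.5:1 to 4 dB above → -2 dBV; +5 dB make-up → 3 dBV.

3 dBV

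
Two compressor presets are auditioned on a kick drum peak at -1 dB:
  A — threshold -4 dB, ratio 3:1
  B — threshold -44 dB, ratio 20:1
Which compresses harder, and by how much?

A: overshoot 3 dB → output overshoot 1 dB → GR 2 dB.
B: overshoot 43 dB → output overshoot 2.15 dB → GR 40.85 dB.
Difference: 38.85 dB in favour of B.

B, by 38.85 dB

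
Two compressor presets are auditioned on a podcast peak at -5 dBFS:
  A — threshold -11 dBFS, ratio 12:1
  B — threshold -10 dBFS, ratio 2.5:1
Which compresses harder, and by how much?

A, by 2.5 dB

A: 6 dB over, compressed to 0.5 dB over, so 5.5 dB of GR.
B: 5 dB over, compressed to 2 dB over, so 3 dB of GR.
A reduces 2.5 dB more.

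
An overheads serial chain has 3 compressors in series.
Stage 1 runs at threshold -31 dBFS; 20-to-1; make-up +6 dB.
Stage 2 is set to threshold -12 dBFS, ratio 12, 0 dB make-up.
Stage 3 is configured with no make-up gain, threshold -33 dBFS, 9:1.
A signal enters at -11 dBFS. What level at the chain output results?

-32 dBFS

Stage 1: 20 dB above -31 dBFS, reduced 20:1 to 1 dB above → -30 dBFS; +6 dB make-up → -24 dBFS.
Stage 2: -24 dBFS is at or below the -12 dBFS threshold — no compression; output -24 dBFS.
Stage 3: overshoot 9 dB → 9/9 = 1 dB → -32 dBFS.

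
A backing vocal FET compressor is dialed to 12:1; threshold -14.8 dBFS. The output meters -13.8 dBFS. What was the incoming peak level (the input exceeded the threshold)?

-2.8 dBFS

The compressed level sits -13.8 − (-14.8) = 1 dB over threshold.
Before 12:1 compression the overshoot was 1 × 12 = 12 dB, so input = -14.8 + 12 = -2.8 dBFS.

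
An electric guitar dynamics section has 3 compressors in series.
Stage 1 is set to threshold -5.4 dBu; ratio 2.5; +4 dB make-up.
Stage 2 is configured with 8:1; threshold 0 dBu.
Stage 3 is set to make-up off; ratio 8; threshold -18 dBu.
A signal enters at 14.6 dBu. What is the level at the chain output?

-15.646875 dBu

Stage 1: 20 dB above -5.4 dBu, reduced 2.5:1 to 8 dB above → 2.6 dBu; +4 dB make-up → 6.6 dBu.
Stage 2: overshoot 6.6 dB → 6.6/8 = 0.825 dB → 0.825 dBu.
Stage 3: 0.825 dBu is 18.825 dB over -18 dBu; at 8:1 that becomes 2.353125 dB over, giving -15.646875 dBu.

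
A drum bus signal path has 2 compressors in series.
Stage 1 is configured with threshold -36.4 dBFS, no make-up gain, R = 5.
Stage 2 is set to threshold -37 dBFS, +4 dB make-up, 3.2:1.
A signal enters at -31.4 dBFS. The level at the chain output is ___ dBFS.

-32.5 dBFS

Stage 1: -31.4 dBFS is 5 dB over -36.4 dBFS; at 5:1 that becomes 1 dB over, giving -35.4 dBFS.
Stage 2: overshoot 1.6 dB → 1.6/3.2 = 0.5 dB → -36.5 dBFS; +4 dB make-up → -32.5 dBFS.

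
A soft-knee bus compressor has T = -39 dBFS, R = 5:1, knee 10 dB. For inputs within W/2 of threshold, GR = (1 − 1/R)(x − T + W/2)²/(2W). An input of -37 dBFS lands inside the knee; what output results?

x − T + W/2 = -37 − (-39) + 5 = 7.
GR = (1 − 1/5) × 7² / 20 = 0.8 × 49 / 20 = 1.96 dB.
Output = -37 − 1.96 = -38.96 dBFS.

-38.96 dBFS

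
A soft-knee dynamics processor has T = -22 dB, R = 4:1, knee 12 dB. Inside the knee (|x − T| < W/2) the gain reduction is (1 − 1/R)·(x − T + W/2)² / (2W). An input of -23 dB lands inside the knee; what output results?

-23.78125 dB

x − T + W/2 = -23 − (-22) + 6 = 5.
GR = (1 − 1/4) × 5² / 24 = 0.75 × 25 / 24 = 0.78125 dB.
Output = -23 − 0.78125 = -23.78125 dB.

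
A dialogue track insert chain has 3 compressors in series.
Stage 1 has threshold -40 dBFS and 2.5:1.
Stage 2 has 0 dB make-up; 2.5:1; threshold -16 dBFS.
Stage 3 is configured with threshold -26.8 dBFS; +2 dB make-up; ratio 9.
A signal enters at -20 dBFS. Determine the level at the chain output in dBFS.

Stage 1: -20 dBFS is 20 dB over -40 dBFS; at 2.5:1 that becomes 8 dB over, giving -32 dBFS.
Stage 2: -32 dBFS is at or below the -16 dBFS threshold — no compression; output -32 dBFS.
Stage 3: -32 dBFS is at or below the -26.8 dBFS threshold — no compression; make-up brings it to -30 dBFS.

-30 dBFS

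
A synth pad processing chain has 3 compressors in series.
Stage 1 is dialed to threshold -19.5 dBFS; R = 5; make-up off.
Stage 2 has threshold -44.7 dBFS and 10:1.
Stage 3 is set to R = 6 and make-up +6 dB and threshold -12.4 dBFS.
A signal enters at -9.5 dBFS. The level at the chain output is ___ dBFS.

Stage 1: 10 dB above -19.5 dBFS, reduced 5:1 to 2 dB above → -17.5 dBFS.
Stage 2: 27.2 dB above -44.7 dBFS, reduced 10:1 to 2.72 dB above → -41.98 dBFS.
Stage 3: -41.98 dBFS ≤ -12.4 dBFS, so stage 3 doesn't engage; make-up brings it to -35.98 dBFS.

-35.98 dBFS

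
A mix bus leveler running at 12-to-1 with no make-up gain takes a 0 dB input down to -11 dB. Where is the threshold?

-12 dB

Gain reduction = 0 − (-11) = 11 dB; output overshoot = GR / (R − 1) = 11 / 11 = 1 dB.
Threshold = output − output overshoot = -11 − 1 = -12 dB.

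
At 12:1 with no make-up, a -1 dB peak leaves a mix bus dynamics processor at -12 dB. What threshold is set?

Gain reduction = -1 − (-12) = 11 dB; output overshoot = GR / (R − 1) = 11 / 11 = 1 dB.
Threshold = output − output overshoot = -12 − 1 = -13 dB.

-13 dB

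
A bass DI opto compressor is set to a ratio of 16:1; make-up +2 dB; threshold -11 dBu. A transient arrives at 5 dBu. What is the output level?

-8 dBu

5 dBu sits 16 dB over threshold.
The 16 dB excess becomes 1 dB after 16:1 reduction.
So the level is -11 + 1 = -10 dBu; make-up adds 2 dB, giving -8 dBu.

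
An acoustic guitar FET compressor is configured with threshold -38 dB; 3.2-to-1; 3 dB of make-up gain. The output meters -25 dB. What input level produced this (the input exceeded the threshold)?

Remove make-up: -25 − 3 = -28 dB.
That's 10 dB above the -38 dB threshold.
Undo the ratio: input overshoot = 10 × 3.2 = 32 dB, giving input = -6 dB.

-6 dB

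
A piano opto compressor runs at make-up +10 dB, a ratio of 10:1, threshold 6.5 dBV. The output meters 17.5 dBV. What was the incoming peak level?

Remove make-up: 17.5 − 10 = 7.5 dBV.
That's 1 dB above the 6.5 dBV threshold.
Before 10:1 compression the overshoot was 1 × 10 = 10 dB, so input = 6.5 + 10 = 16.5 dBV.

16.5 dBV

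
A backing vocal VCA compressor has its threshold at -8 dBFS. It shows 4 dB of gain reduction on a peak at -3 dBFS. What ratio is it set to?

Input overshoot = -3 − (-8) = 5 dB.
Output overshoot = 5 − 4 = 1 dB.
Ratio = input overshoot / output overshoot = 5 / 1 = 5.

5:1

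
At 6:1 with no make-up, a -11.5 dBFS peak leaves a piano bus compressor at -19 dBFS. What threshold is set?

Input is 9 dB above T (since output overshoot × R = input overshoot: (-19 − T)·6 = -11.5 − T gives T = -20.5 dBFS).
Check: -20.5 + (-11.5 − (-20.5))/6 = -20.5 + 1.5 = -19 dBFS. ✓

-20.5 dBFS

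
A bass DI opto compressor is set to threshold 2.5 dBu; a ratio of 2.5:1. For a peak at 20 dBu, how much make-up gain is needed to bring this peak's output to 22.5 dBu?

Without make-up, output = threshold + overshoot/2.5 = 2.5 + 7 = 9.5 dBu.
Gap to target: 13 dB.

13 dB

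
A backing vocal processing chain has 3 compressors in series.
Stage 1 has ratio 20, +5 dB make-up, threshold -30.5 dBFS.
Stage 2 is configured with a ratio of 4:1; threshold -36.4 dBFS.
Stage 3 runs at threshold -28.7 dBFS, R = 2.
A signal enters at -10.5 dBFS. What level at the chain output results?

Stage 1: overshoot 20 dB → 20/20 = 1 dB → -29.5 dBFS; +5 dB make-up → -24.5 dBFS.
Stage 2: 11.9 dB above -36.4 dBFS, reduced 4:1 to 2.975 dB above → -33.425 dBFS.
Stage 3: -33.425 dBFS ≤ -28.7 dBFS, so stage 3 doesn't engage; output -33.425 dBFS.

-33.425 dBFS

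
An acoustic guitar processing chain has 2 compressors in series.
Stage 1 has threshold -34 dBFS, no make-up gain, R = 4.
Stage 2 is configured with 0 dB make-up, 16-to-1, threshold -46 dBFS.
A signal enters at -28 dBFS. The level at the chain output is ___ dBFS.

Stage 1: 6 dB above -34 dBFS, reduced 4:1 to 1.5 dB above → -32.5 dBFS.
Stage 2: -32.5 dBFS is 13.5 dB over -46 dBFS; at 16:1 that becomes 0.84375 dB over, giving -45.15625 dBFS.

-45.15625 dBFS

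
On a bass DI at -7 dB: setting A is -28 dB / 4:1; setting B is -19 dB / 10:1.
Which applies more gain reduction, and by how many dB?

A, by 4.95 dB

A: overshoot 21 dB → output overshoot 5.25 dB → GR 15.75 dB.
B: overshoot 12 dB → output overshoot 1.2 dB → GR 10.8 dB.
A reduces 4.95 dB more.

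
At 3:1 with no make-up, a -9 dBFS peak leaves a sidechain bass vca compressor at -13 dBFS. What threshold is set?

Gain reduction = -9 − (-13) = 4 dB; output overshoot = GR / (R − 1) = 4 / 2 = 2 dB.
Threshold = output − output overshoot = -13 − 2 = -15 dBFS.

-15 dBFS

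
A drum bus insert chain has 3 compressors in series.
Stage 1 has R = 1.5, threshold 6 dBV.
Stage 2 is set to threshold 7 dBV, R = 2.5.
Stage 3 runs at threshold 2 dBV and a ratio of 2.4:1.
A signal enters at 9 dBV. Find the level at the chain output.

4.25 dBV

Stage 1: 3 dB above 6 dBV, reduced 1.5:1 to 2 dB above → 8 dBV.
Stage 2: overshoot 1 dB → 1/2.5 = 0.4 dB → 7.4 dBV.
Stage 3: overshoot 5.4 dB → 5.4/2.4 = 2.25 dB → 4.25 dBV.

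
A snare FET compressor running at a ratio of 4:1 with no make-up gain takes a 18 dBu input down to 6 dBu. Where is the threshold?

2 dBu

Input is 16 dB above T (since output overshoot × R = input overshoot: (6 − T)·4 = 18 − T gives T = 2 dBu).
Check: 2 + (18 − 2)/4 = 2 + 4 = 6 dBu. ✓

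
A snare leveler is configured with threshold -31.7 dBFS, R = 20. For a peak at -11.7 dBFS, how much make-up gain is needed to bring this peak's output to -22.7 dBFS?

The peak compresses to -31.7 + 20/20 = -30.7 dBFS.
To reach -22.7 dBFS requires -22.7 − (-30.7) = 8 dB of make-up.

8 dB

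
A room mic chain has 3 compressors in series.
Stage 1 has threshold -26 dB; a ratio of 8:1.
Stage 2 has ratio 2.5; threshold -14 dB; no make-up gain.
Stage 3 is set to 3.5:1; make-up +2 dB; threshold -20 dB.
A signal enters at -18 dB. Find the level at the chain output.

Stage 1: -18 dB is 8 dB over -26 dB; at 8:1 that becomes 1 dB over, giving -25 dB.
Stage 2: below threshold (-25 ≤ -14); passes unchanged; output -25 dB.
Stage 3: -25 dB is at or below the -20 dB threshold — no compression; make-up brings it to -23 dB.

-23 dB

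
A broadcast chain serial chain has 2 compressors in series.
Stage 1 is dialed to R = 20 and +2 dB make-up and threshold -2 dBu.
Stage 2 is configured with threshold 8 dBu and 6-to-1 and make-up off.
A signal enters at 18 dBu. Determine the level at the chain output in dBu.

1 dBu

Stage 1: 18 dBu is 20 dB over -2 dBu; at 20:1 that becomes 1 dB over, giving -1 dBu; +2 dB make-up → 1 dBu.
Stage 2: 1 dBu ≤ 8 dBu, so stage 2 doesn't engage; output 1 dBu.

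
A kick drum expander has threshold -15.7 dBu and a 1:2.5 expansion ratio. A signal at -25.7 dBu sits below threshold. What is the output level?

-40.7 dBu

Below threshold, a 1:2.5 expander applies gain = (2.5−1)×(T − x) of attenuation.
(2.5−1) × 10 = 15 dB, so output = -25.7 − 15 = -40.7 dBu.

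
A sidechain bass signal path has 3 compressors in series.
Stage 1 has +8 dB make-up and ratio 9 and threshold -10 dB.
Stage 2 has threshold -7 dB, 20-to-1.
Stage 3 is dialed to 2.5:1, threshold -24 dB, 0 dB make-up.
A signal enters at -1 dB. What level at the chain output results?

Stage 1: overshoot 9 dB → 9/9 = 1 dB → -9 dB; +8 dB make-up → -1 dB.
Stage 2: 6 dB above -7 dB, reduced 20:1 to 0.3 dB above → -6.7 dB.
Stage 3: 17.3 dB above -24 dB, reduced 2.5:1 to 6.92 dB above → -17.08 dB.

-17.08 dB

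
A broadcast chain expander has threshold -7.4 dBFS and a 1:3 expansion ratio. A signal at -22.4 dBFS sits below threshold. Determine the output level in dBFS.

Undershoot = (-7.4) − (-22.4) = 15 dB.
At 1:3, that expands to 45 dB under threshold.
Output = -7.4 − 45 = -52.4 dBFS.

-52.4 dBFS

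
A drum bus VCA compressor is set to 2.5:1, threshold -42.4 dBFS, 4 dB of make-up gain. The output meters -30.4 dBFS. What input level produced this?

-22.4 dBFS

Stripping the +4 dB make-up gives -34.4 dBFS at the gain stage.
That's 8 dB above the -42.4 dBFS threshold.
Input overshoot = R × output overshoot = 20 dB → input = -42.4 + 20 = -22.4 dBFS.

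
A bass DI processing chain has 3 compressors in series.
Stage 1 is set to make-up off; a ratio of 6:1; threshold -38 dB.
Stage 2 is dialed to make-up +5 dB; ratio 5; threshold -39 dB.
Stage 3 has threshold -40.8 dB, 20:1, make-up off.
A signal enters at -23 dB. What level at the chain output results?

-40.425 dB

Stage 1: overshoot 15 dB → 15/6 = 2.5 dB → -35.5 dB.
Stage 2: overshoot 3.5 dB → 3.5/5 = 0.7 dB → -38.3 dB; +5 dB make-up → -33.3 dB.
Stage 3: overshoot 7.5 dB → 7.5/20 = 0.375 dB → -40.425 dB.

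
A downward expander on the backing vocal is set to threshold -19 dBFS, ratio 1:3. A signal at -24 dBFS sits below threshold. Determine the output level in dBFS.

-34 dBFS

Below threshold, a 1:3 expander applies gain = (3−1)×(T − x) of attenuation.
(3−1) × 5 = 10 dB, so output = -24 − 10 = -34 dBFS.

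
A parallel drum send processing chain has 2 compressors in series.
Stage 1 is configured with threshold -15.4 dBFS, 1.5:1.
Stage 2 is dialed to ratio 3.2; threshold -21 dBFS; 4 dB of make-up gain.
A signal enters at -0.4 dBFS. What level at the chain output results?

-12.125 dBFS

Stage 1: overshoot 15 dB → 15/1.5 = 10 dB → -5.4 dBFS.
Stage 2: 15.6 dB above -21 dBFS, reduced 3.2:1 to 4.875 dB above → -16.125 dBFS; +4 dB make-up → -12.125 dBFS.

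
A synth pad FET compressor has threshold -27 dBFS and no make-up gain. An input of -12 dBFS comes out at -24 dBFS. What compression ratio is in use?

Input overshoot = -12 − (-27) = 15 dB; output overshoot = -24 − (-27) = 3 dB.
Ratio = 15 / 3 = 5.

5:1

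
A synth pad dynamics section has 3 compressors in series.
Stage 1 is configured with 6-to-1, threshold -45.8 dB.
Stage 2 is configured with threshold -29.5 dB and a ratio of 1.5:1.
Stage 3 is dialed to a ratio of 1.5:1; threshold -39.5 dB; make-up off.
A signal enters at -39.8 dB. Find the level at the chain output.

Stage 1: -39.8 dB is 6 dB over -45.8 dB; at 6:1 that becomes 1 dB over, giving -44.8 dB.
Stage 2: below threshold (-44.8 ≤ -29.5); passes unchanged; output -44.8 dB.
Stage 3: -44.8 dB is at or below the -39.5 dB threshold — no compression; output -44.8 dB.

-44.8 dB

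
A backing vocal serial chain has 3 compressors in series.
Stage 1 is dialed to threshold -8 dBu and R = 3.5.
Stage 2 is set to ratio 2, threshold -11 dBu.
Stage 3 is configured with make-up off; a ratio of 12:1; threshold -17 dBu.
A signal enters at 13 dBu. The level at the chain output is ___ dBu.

Stage 1: overshoot 21 dB → 21/3.5 = 6 dB → -2 dBu.
Stage 2: 9 dB above -11 dBu, reduced 2:1 to 4.5 dB above → -6.5 dBu.
Stage 3: overshoot 10.5 dB → 10.5/12 = 0.875 dB → -16.125 dBu.

-16.125 dBu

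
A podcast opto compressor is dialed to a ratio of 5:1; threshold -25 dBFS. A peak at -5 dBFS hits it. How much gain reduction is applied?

The signal is 20 dB above threshold.
A 5:1 ratio leaves 4 dB of that excess.
Gain reduction = 20 − 4 = 16 dB.

16 dB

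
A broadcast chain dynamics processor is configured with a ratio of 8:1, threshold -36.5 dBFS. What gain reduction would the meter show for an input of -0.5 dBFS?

Overshoot = -0.5 − (-36.5) = 36 dB.
After 8:1 compression the overshoot becomes 36/8 = 4.5 dB.
Gain reduction = 36 − 4.5 = 31.5 dB.

31.5 dB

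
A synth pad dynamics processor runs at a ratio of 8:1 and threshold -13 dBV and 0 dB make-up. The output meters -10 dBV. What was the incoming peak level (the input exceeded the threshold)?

That's 3 dB above the -13 dBV threshold.
Undo the ratio: input overshoot = 3 × 8 = 24 dB, giving input = 11 dBV.

11 dBV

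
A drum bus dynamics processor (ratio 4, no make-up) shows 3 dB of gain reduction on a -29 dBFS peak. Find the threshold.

-33 dBFS

Let T be the threshold. Output overshoot = (input overshoot)/R, so -32 − T = (-29 − T)/4.
4·(-32 − T) = -29 − T → 3·T = -128 − (-29) = -99.
T = -99/3 = -33 dBFS.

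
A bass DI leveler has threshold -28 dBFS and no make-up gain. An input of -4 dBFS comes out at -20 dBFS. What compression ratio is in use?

3:1

Input overshoot = -4 − (-28) = 24 dB; output overshoot = -20 − (-28) = 8 dB.
Ratio = 24 / 8 = 3.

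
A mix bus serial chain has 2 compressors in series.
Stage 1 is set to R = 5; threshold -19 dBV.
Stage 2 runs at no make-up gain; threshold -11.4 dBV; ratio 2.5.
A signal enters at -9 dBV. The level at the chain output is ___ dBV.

Stage 1: -9 dBV is 10 dB over -19 dBV; at 5:1 that becomes 2 dB over, giving -17 dBV.
Stage 2: below threshold (-17 ≤ -11.4); passes unchanged; output -17 dBV.

-17 dBV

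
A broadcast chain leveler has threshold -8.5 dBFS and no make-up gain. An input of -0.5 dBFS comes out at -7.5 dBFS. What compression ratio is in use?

8:1

Input overshoot = -0.5 − (-8.5) = 8 dB; output overshoot = -7.5 − (-8.5) = 1 dB.
Ratio = 8 / 1 = 8.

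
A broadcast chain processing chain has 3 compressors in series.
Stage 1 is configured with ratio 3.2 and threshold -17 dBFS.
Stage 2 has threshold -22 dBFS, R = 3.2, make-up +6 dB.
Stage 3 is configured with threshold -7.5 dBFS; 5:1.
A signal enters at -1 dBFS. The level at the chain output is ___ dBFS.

-12.875 dBFS

Stage 1: 16 dB above -17 dBFS, reduced 3.2:1 to 5 dB above → -12 dBFS.
Stage 2: overshoot 10 dB → 10/3.2 = 3.125 dB → -18.875 dBFS; +6 dB make-up → -12.875 dBFS.
Stage 3: -12.875 dBFS is at or below the -7.5 dBFS threshold — no compression; output -12.875 dBFS.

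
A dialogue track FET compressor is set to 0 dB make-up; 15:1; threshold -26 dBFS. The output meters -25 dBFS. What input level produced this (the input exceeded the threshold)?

-11 dBFS

Post-compression overshoot = -25 − (-26) = 1 dB.
Input overshoot = R × output overshoot = 15 dB → input = -26 + 15 = -11 dBFS.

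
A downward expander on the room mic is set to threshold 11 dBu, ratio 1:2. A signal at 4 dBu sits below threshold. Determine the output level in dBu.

Undershoot = 11 − 4 = 7 dB.
At 1:2, that expands to 14 dB under threshold.
Output = 11 − 14 = -3 dBu.

-3 dBu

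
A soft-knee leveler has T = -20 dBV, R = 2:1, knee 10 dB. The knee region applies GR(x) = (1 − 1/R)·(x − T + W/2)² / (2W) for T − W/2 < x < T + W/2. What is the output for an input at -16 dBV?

x − T + W/2 = -16 − (-20) + 5 = 9.
GR = (1 − 1/2) × 9² / 20 = 0.5 × 81 / 20 = 2.025 dB.
Output = -16 − 2.025 = -18.025 dBV.

-18.025 dBV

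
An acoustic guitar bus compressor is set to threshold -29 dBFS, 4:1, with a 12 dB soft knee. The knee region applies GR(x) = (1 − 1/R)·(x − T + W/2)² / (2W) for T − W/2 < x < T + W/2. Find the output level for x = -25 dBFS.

x − T + W/2 = -25 − (-29) + 6 = 10.
GR = (1 − 1/4) × 10² / 24 = 0.75 × 100 / 24 = 3.125 dB.
Output = -25 − 3.125 = -28.125 dBFS.

-28.125 dBFS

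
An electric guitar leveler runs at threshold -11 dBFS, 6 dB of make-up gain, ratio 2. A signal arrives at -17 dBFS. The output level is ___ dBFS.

-11 dBFS

-17 dBFS is 6 dB below the -11 dBFS threshold, so no gain reduction is applied.
Make-up gain adds 6 dB: -17 + 6 = -11 dBFS.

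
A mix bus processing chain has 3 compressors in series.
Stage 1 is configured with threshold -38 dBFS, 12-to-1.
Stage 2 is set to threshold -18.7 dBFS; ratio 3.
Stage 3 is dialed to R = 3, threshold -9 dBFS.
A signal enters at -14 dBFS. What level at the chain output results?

-36 dBFS

Stage 1: 24 dB above -38 dBFS, reduced 12:1 to 2 dB above → -36 dBFS.
Stage 2: -36 dBFS ≤ -18.7 dBFS, so stage 2 doesn't engage; output -36 dBFS.
Stage 3: below threshold (-36 ≤ -9); passes unchanged; output -36 dBFS.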